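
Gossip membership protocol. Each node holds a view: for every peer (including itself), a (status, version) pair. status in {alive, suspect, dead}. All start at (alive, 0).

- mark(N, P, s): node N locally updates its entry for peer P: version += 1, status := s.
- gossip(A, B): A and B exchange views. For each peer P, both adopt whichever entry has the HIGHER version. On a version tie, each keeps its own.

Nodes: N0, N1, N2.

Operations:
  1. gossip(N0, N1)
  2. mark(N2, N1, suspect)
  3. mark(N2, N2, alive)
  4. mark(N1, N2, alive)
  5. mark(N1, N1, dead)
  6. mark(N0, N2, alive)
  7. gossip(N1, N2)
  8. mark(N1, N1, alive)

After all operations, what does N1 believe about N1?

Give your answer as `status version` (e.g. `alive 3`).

Answer: alive 2

Derivation:
Op 1: gossip N0<->N1 -> N0.N0=(alive,v0) N0.N1=(alive,v0) N0.N2=(alive,v0) | N1.N0=(alive,v0) N1.N1=(alive,v0) N1.N2=(alive,v0)
Op 2: N2 marks N1=suspect -> (suspect,v1)
Op 3: N2 marks N2=alive -> (alive,v1)
Op 4: N1 marks N2=alive -> (alive,v1)
Op 5: N1 marks N1=dead -> (dead,v1)
Op 6: N0 marks N2=alive -> (alive,v1)
Op 7: gossip N1<->N2 -> N1.N0=(alive,v0) N1.N1=(dead,v1) N1.N2=(alive,v1) | N2.N0=(alive,v0) N2.N1=(suspect,v1) N2.N2=(alive,v1)
Op 8: N1 marks N1=alive -> (alive,v2)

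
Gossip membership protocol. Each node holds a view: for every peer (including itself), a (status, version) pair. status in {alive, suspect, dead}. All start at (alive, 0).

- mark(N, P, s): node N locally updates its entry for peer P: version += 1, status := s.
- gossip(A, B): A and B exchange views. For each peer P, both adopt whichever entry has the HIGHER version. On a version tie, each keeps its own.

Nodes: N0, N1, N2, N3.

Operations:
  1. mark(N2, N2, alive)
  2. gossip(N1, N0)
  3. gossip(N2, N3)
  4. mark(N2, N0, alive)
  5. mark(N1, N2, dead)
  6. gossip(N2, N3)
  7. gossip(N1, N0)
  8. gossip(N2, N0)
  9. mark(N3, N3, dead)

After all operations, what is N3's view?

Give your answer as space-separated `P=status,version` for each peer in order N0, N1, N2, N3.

Op 1: N2 marks N2=alive -> (alive,v1)
Op 2: gossip N1<->N0 -> N1.N0=(alive,v0) N1.N1=(alive,v0) N1.N2=(alive,v0) N1.N3=(alive,v0) | N0.N0=(alive,v0) N0.N1=(alive,v0) N0.N2=(alive,v0) N0.N3=(alive,v0)
Op 3: gossip N2<->N3 -> N2.N0=(alive,v0) N2.N1=(alive,v0) N2.N2=(alive,v1) N2.N3=(alive,v0) | N3.N0=(alive,v0) N3.N1=(alive,v0) N3.N2=(alive,v1) N3.N3=(alive,v0)
Op 4: N2 marks N0=alive -> (alive,v1)
Op 5: N1 marks N2=dead -> (dead,v1)
Op 6: gossip N2<->N3 -> N2.N0=(alive,v1) N2.N1=(alive,v0) N2.N2=(alive,v1) N2.N3=(alive,v0) | N3.N0=(alive,v1) N3.N1=(alive,v0) N3.N2=(alive,v1) N3.N3=(alive,v0)
Op 7: gossip N1<->N0 -> N1.N0=(alive,v0) N1.N1=(alive,v0) N1.N2=(dead,v1) N1.N3=(alive,v0) | N0.N0=(alive,v0) N0.N1=(alive,v0) N0.N2=(dead,v1) N0.N3=(alive,v0)
Op 8: gossip N2<->N0 -> N2.N0=(alive,v1) N2.N1=(alive,v0) N2.N2=(alive,v1) N2.N3=(alive,v0) | N0.N0=(alive,v1) N0.N1=(alive,v0) N0.N2=(dead,v1) N0.N3=(alive,v0)
Op 9: N3 marks N3=dead -> (dead,v1)

Answer: N0=alive,1 N1=alive,0 N2=alive,1 N3=dead,1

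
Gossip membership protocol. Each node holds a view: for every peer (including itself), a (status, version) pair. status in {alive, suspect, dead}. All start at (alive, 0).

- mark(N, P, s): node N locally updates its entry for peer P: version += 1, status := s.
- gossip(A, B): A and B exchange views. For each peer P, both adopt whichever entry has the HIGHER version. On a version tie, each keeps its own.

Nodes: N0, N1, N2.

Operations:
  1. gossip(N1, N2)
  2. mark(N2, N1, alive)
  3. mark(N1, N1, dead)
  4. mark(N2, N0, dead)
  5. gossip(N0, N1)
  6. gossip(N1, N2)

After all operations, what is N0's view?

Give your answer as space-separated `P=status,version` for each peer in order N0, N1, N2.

Op 1: gossip N1<->N2 -> N1.N0=(alive,v0) N1.N1=(alive,v0) N1.N2=(alive,v0) | N2.N0=(alive,v0) N2.N1=(alive,v0) N2.N2=(alive,v0)
Op 2: N2 marks N1=alive -> (alive,v1)
Op 3: N1 marks N1=dead -> (dead,v1)
Op 4: N2 marks N0=dead -> (dead,v1)
Op 5: gossip N0<->N1 -> N0.N0=(alive,v0) N0.N1=(dead,v1) N0.N2=(alive,v0) | N1.N0=(alive,v0) N1.N1=(dead,v1) N1.N2=(alive,v0)
Op 6: gossip N1<->N2 -> N1.N0=(dead,v1) N1.N1=(dead,v1) N1.N2=(alive,v0) | N2.N0=(dead,v1) N2.N1=(alive,v1) N2.N2=(alive,v0)

Answer: N0=alive,0 N1=dead,1 N2=alive,0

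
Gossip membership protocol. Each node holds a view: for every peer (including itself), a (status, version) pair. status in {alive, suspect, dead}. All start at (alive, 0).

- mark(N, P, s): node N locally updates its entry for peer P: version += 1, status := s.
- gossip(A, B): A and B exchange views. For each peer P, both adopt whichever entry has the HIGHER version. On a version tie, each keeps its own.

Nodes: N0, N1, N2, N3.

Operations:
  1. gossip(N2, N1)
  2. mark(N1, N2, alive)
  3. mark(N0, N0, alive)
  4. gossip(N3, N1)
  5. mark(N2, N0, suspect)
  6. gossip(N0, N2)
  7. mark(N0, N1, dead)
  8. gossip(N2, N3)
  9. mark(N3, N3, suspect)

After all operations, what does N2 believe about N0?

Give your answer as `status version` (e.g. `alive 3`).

Answer: suspect 1

Derivation:
Op 1: gossip N2<->N1 -> N2.N0=(alive,v0) N2.N1=(alive,v0) N2.N2=(alive,v0) N2.N3=(alive,v0) | N1.N0=(alive,v0) N1.N1=(alive,v0) N1.N2=(alive,v0) N1.N3=(alive,v0)
Op 2: N1 marks N2=alive -> (alive,v1)
Op 3: N0 marks N0=alive -> (alive,v1)
Op 4: gossip N3<->N1 -> N3.N0=(alive,v0) N3.N1=(alive,v0) N3.N2=(alive,v1) N3.N3=(alive,v0) | N1.N0=(alive,v0) N1.N1=(alive,v0) N1.N2=(alive,v1) N1.N3=(alive,v0)
Op 5: N2 marks N0=suspect -> (suspect,v1)
Op 6: gossip N0<->N2 -> N0.N0=(alive,v1) N0.N1=(alive,v0) N0.N2=(alive,v0) N0.N3=(alive,v0) | N2.N0=(suspect,v1) N2.N1=(alive,v0) N2.N2=(alive,v0) N2.N3=(alive,v0)
Op 7: N0 marks N1=dead -> (dead,v1)
Op 8: gossip N2<->N3 -> N2.N0=(suspect,v1) N2.N1=(alive,v0) N2.N2=(alive,v1) N2.N3=(alive,v0) | N3.N0=(suspect,v1) N3.N1=(alive,v0) N3.N2=(alive,v1) N3.N3=(alive,v0)
Op 9: N3 marks N3=suspect -> (suspect,v1)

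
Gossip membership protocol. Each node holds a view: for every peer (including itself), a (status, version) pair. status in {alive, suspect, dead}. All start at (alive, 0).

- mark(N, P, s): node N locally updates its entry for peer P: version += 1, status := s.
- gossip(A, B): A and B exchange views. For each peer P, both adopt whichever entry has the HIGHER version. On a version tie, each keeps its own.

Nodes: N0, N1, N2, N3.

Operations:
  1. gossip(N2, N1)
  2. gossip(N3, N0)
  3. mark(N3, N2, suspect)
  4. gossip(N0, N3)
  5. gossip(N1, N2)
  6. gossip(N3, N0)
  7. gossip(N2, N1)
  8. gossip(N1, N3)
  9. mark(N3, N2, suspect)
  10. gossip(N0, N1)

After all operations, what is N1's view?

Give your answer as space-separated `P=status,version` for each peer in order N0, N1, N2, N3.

Answer: N0=alive,0 N1=alive,0 N2=suspect,1 N3=alive,0

Derivation:
Op 1: gossip N2<->N1 -> N2.N0=(alive,v0) N2.N1=(alive,v0) N2.N2=(alive,v0) N2.N3=(alive,v0) | N1.N0=(alive,v0) N1.N1=(alive,v0) N1.N2=(alive,v0) N1.N3=(alive,v0)
Op 2: gossip N3<->N0 -> N3.N0=(alive,v0) N3.N1=(alive,v0) N3.N2=(alive,v0) N3.N3=(alive,v0) | N0.N0=(alive,v0) N0.N1=(alive,v0) N0.N2=(alive,v0) N0.N3=(alive,v0)
Op 3: N3 marks N2=suspect -> (suspect,v1)
Op 4: gossip N0<->N3 -> N0.N0=(alive,v0) N0.N1=(alive,v0) N0.N2=(suspect,v1) N0.N3=(alive,v0) | N3.N0=(alive,v0) N3.N1=(alive,v0) N3.N2=(suspect,v1) N3.N3=(alive,v0)
Op 5: gossip N1<->N2 -> N1.N0=(alive,v0) N1.N1=(alive,v0) N1.N2=(alive,v0) N1.N3=(alive,v0) | N2.N0=(alive,v0) N2.N1=(alive,v0) N2.N2=(alive,v0) N2.N3=(alive,v0)
Op 6: gossip N3<->N0 -> N3.N0=(alive,v0) N3.N1=(alive,v0) N3.N2=(suspect,v1) N3.N3=(alive,v0) | N0.N0=(alive,v0) N0.N1=(alive,v0) N0.N2=(suspect,v1) N0.N3=(alive,v0)
Op 7: gossip N2<->N1 -> N2.N0=(alive,v0) N2.N1=(alive,v0) N2.N2=(alive,v0) N2.N3=(alive,v0) | N1.N0=(alive,v0) N1.N1=(alive,v0) N1.N2=(alive,v0) N1.N3=(alive,v0)
Op 8: gossip N1<->N3 -> N1.N0=(alive,v0) N1.N1=(alive,v0) N1.N2=(suspect,v1) N1.N3=(alive,v0) | N3.N0=(alive,v0) N3.N1=(alive,v0) N3.N2=(suspect,v1) N3.N3=(alive,v0)
Op 9: N3 marks N2=suspect -> (suspect,v2)
Op 10: gossip N0<->N1 -> N0.N0=(alive,v0) N0.N1=(alive,v0) N0.N2=(suspect,v1) N0.N3=(alive,v0) | N1.N0=(alive,v0) N1.N1=(alive,v0) N1.N2=(suspect,v1) N1.N3=(alive,v0)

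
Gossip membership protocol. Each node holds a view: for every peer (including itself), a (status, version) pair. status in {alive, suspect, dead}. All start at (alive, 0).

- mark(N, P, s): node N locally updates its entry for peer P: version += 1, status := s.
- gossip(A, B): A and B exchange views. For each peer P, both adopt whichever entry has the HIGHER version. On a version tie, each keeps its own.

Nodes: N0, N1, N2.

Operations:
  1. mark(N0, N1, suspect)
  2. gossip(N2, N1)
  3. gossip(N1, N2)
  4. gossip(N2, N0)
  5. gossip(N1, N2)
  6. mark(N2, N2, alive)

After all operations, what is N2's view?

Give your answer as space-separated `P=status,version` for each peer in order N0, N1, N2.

Answer: N0=alive,0 N1=suspect,1 N2=alive,1

Derivation:
Op 1: N0 marks N1=suspect -> (suspect,v1)
Op 2: gossip N2<->N1 -> N2.N0=(alive,v0) N2.N1=(alive,v0) N2.N2=(alive,v0) | N1.N0=(alive,v0) N1.N1=(alive,v0) N1.N2=(alive,v0)
Op 3: gossip N1<->N2 -> N1.N0=(alive,v0) N1.N1=(alive,v0) N1.N2=(alive,v0) | N2.N0=(alive,v0) N2.N1=(alive,v0) N2.N2=(alive,v0)
Op 4: gossip N2<->N0 -> N2.N0=(alive,v0) N2.N1=(suspect,v1) N2.N2=(alive,v0) | N0.N0=(alive,v0) N0.N1=(suspect,v1) N0.N2=(alive,v0)
Op 5: gossip N1<->N2 -> N1.N0=(alive,v0) N1.N1=(suspect,v1) N1.N2=(alive,v0) | N2.N0=(alive,v0) N2.N1=(suspect,v1) N2.N2=(alive,v0)
Op 6: N2 marks N2=alive -> (alive,v1)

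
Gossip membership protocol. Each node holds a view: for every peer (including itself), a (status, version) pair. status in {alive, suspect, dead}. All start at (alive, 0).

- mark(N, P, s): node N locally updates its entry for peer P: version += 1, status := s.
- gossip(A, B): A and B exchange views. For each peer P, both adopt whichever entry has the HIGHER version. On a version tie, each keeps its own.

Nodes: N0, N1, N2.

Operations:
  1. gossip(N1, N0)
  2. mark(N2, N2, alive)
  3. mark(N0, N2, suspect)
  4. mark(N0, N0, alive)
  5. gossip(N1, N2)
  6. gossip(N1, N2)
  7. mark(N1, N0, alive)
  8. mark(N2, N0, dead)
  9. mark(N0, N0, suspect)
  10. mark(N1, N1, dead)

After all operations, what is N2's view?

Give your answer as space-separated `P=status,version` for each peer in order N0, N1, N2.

Answer: N0=dead,1 N1=alive,0 N2=alive,1

Derivation:
Op 1: gossip N1<->N0 -> N1.N0=(alive,v0) N1.N1=(alive,v0) N1.N2=(alive,v0) | N0.N0=(alive,v0) N0.N1=(alive,v0) N0.N2=(alive,v0)
Op 2: N2 marks N2=alive -> (alive,v1)
Op 3: N0 marks N2=suspect -> (suspect,v1)
Op 4: N0 marks N0=alive -> (alive,v1)
Op 5: gossip N1<->N2 -> N1.N0=(alive,v0) N1.N1=(alive,v0) N1.N2=(alive,v1) | N2.N0=(alive,v0) N2.N1=(alive,v0) N2.N2=(alive,v1)
Op 6: gossip N1<->N2 -> N1.N0=(alive,v0) N1.N1=(alive,v0) N1.N2=(alive,v1) | N2.N0=(alive,v0) N2.N1=(alive,v0) N2.N2=(alive,v1)
Op 7: N1 marks N0=alive -> (alive,v1)
Op 8: N2 marks N0=dead -> (dead,v1)
Op 9: N0 marks N0=suspect -> (suspect,v2)
Op 10: N1 marks N1=dead -> (dead,v1)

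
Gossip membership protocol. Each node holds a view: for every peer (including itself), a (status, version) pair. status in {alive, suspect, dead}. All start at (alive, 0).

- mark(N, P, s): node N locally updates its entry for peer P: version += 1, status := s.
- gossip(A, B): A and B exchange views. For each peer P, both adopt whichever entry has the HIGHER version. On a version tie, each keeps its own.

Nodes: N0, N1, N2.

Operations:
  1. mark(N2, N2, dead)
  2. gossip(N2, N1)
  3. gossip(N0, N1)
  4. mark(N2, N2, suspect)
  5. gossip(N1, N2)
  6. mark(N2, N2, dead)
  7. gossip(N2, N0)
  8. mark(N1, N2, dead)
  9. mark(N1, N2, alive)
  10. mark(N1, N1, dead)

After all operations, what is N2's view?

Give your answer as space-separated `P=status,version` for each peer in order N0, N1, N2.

Op 1: N2 marks N2=dead -> (dead,v1)
Op 2: gossip N2<->N1 -> N2.N0=(alive,v0) N2.N1=(alive,v0) N2.N2=(dead,v1) | N1.N0=(alive,v0) N1.N1=(alive,v0) N1.N2=(dead,v1)
Op 3: gossip N0<->N1 -> N0.N0=(alive,v0) N0.N1=(alive,v0) N0.N2=(dead,v1) | N1.N0=(alive,v0) N1.N1=(alive,v0) N1.N2=(dead,v1)
Op 4: N2 marks N2=suspect -> (suspect,v2)
Op 5: gossip N1<->N2 -> N1.N0=(alive,v0) N1.N1=(alive,v0) N1.N2=(suspect,v2) | N2.N0=(alive,v0) N2.N1=(alive,v0) N2.N2=(suspect,v2)
Op 6: N2 marks N2=dead -> (dead,v3)
Op 7: gossip N2<->N0 -> N2.N0=(alive,v0) N2.N1=(alive,v0) N2.N2=(dead,v3) | N0.N0=(alive,v0) N0.N1=(alive,v0) N0.N2=(dead,v3)
Op 8: N1 marks N2=dead -> (dead,v3)
Op 9: N1 marks N2=alive -> (alive,v4)
Op 10: N1 marks N1=dead -> (dead,v1)

Answer: N0=alive,0 N1=alive,0 N2=dead,3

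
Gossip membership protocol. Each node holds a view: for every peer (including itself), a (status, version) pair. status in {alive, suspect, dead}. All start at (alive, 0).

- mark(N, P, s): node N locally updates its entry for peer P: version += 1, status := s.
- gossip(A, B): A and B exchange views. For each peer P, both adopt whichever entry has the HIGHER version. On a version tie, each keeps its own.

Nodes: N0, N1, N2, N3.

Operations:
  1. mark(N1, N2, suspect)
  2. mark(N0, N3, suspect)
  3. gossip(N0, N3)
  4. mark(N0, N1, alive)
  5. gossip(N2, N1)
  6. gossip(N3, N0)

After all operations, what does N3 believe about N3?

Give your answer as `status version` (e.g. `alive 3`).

Answer: suspect 1

Derivation:
Op 1: N1 marks N2=suspect -> (suspect,v1)
Op 2: N0 marks N3=suspect -> (suspect,v1)
Op 3: gossip N0<->N3 -> N0.N0=(alive,v0) N0.N1=(alive,v0) N0.N2=(alive,v0) N0.N3=(suspect,v1) | N3.N0=(alive,v0) N3.N1=(alive,v0) N3.N2=(alive,v0) N3.N3=(suspect,v1)
Op 4: N0 marks N1=alive -> (alive,v1)
Op 5: gossip N2<->N1 -> N2.N0=(alive,v0) N2.N1=(alive,v0) N2.N2=(suspect,v1) N2.N3=(alive,v0) | N1.N0=(alive,v0) N1.N1=(alive,v0) N1.N2=(suspect,v1) N1.N3=(alive,v0)
Op 6: gossip N3<->N0 -> N3.N0=(alive,v0) N3.N1=(alive,v1) N3.N2=(alive,v0) N3.N3=(suspect,v1) | N0.N0=(alive,v0) N0.N1=(alive,v1) N0.N2=(alive,v0) N0.N3=(suspect,v1)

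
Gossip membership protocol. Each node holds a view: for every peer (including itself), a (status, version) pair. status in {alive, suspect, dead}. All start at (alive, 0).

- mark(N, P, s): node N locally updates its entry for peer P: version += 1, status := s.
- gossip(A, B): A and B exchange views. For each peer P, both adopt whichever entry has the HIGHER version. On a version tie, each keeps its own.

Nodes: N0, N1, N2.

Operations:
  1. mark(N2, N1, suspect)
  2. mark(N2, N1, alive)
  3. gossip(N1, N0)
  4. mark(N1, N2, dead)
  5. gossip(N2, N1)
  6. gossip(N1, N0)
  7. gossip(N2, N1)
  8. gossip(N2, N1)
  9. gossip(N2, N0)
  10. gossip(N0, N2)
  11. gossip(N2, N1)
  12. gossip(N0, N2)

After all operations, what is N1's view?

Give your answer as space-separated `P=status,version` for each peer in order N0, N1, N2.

Answer: N0=alive,0 N1=alive,2 N2=dead,1

Derivation:
Op 1: N2 marks N1=suspect -> (suspect,v1)
Op 2: N2 marks N1=alive -> (alive,v2)
Op 3: gossip N1<->N0 -> N1.N0=(alive,v0) N1.N1=(alive,v0) N1.N2=(alive,v0) | N0.N0=(alive,v0) N0.N1=(alive,v0) N0.N2=(alive,v0)
Op 4: N1 marks N2=dead -> (dead,v1)
Op 5: gossip N2<->N1 -> N2.N0=(alive,v0) N2.N1=(alive,v2) N2.N2=(dead,v1) | N1.N0=(alive,v0) N1.N1=(alive,v2) N1.N2=(dead,v1)
Op 6: gossip N1<->N0 -> N1.N0=(alive,v0) N1.N1=(alive,v2) N1.N2=(dead,v1) | N0.N0=(alive,v0) N0.N1=(alive,v2) N0.N2=(dead,v1)
Op 7: gossip N2<->N1 -> N2.N0=(alive,v0) N2.N1=(alive,v2) N2.N2=(dead,v1) | N1.N0=(alive,v0) N1.N1=(alive,v2) N1.N2=(dead,v1)
Op 8: gossip N2<->N1 -> N2.N0=(alive,v0) N2.N1=(alive,v2) N2.N2=(dead,v1) | N1.N0=(alive,v0) N1.N1=(alive,v2) N1.N2=(dead,v1)
Op 9: gossip N2<->N0 -> N2.N0=(alive,v0) N2.N1=(alive,v2) N2.N2=(dead,v1) | N0.N0=(alive,v0) N0.N1=(alive,v2) N0.N2=(dead,v1)
Op 10: gossip N0<->N2 -> N0.N0=(alive,v0) N0.N1=(alive,v2) N0.N2=(dead,v1) | N2.N0=(alive,v0) N2.N1=(alive,v2) N2.N2=(dead,v1)
Op 11: gossip N2<->N1 -> N2.N0=(alive,v0) N2.N1=(alive,v2) N2.N2=(dead,v1) | N1.N0=(alive,v0) N1.N1=(alive,v2) N1.N2=(dead,v1)
Op 12: gossip N0<->N2 -> N0.N0=(alive,v0) N0.N1=(alive,v2) N0.N2=(dead,v1) | N2.N0=(alive,v0) N2.N1=(alive,v2) N2.N2=(dead,v1)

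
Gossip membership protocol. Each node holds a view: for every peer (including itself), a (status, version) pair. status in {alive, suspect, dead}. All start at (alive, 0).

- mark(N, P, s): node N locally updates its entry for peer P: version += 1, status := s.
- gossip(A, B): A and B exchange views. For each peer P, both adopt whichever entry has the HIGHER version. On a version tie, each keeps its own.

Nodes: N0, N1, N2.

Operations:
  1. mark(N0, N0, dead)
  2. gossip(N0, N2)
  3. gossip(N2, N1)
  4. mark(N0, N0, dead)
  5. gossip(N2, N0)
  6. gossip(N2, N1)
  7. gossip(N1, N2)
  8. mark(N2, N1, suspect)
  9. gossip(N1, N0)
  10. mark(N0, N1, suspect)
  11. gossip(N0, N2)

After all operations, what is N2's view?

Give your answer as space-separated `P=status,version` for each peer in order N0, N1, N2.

Answer: N0=dead,2 N1=suspect,1 N2=alive,0

Derivation:
Op 1: N0 marks N0=dead -> (dead,v1)
Op 2: gossip N0<->N2 -> N0.N0=(dead,v1) N0.N1=(alive,v0) N0.N2=(alive,v0) | N2.N0=(dead,v1) N2.N1=(alive,v0) N2.N2=(alive,v0)
Op 3: gossip N2<->N1 -> N2.N0=(dead,v1) N2.N1=(alive,v0) N2.N2=(alive,v0) | N1.N0=(dead,v1) N1.N1=(alive,v0) N1.N2=(alive,v0)
Op 4: N0 marks N0=dead -> (dead,v2)
Op 5: gossip N2<->N0 -> N2.N0=(dead,v2) N2.N1=(alive,v0) N2.N2=(alive,v0) | N0.N0=(dead,v2) N0.N1=(alive,v0) N0.N2=(alive,v0)
Op 6: gossip N2<->N1 -> N2.N0=(dead,v2) N2.N1=(alive,v0) N2.N2=(alive,v0) | N1.N0=(dead,v2) N1.N1=(alive,v0) N1.N2=(alive,v0)
Op 7: gossip N1<->N2 -> N1.N0=(dead,v2) N1.N1=(alive,v0) N1.N2=(alive,v0) | N2.N0=(dead,v2) N2.N1=(alive,v0) N2.N2=(alive,v0)
Op 8: N2 marks N1=suspect -> (suspect,v1)
Op 9: gossip N1<->N0 -> N1.N0=(dead,v2) N1.N1=(alive,v0) N1.N2=(alive,v0) | N0.N0=(dead,v2) N0.N1=(alive,v0) N0.N2=(alive,v0)
Op 10: N0 marks N1=suspect -> (suspect,v1)
Op 11: gossip N0<->N2 -> N0.N0=(dead,v2) N0.N1=(suspect,v1) N0.N2=(alive,v0) | N2.N0=(dead,v2) N2.N1=(suspect,v1) N2.N2=(alive,v0)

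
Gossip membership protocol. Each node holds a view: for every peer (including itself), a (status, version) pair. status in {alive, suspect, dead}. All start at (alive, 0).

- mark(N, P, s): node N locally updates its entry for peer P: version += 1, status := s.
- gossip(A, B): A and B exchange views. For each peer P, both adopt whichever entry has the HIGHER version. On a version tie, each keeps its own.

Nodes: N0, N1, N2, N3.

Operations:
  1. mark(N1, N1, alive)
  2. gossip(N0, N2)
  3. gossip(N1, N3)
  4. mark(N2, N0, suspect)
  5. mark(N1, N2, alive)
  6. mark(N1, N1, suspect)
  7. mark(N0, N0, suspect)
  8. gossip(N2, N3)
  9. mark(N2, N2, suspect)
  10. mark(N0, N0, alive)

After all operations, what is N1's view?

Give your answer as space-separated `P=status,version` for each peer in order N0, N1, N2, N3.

Op 1: N1 marks N1=alive -> (alive,v1)
Op 2: gossip N0<->N2 -> N0.N0=(alive,v0) N0.N1=(alive,v0) N0.N2=(alive,v0) N0.N3=(alive,v0) | N2.N0=(alive,v0) N2.N1=(alive,v0) N2.N2=(alive,v0) N2.N3=(alive,v0)
Op 3: gossip N1<->N3 -> N1.N0=(alive,v0) N1.N1=(alive,v1) N1.N2=(alive,v0) N1.N3=(alive,v0) | N3.N0=(alive,v0) N3.N1=(alive,v1) N3.N2=(alive,v0) N3.N3=(alive,v0)
Op 4: N2 marks N0=suspect -> (suspect,v1)
Op 5: N1 marks N2=alive -> (alive,v1)
Op 6: N1 marks N1=suspect -> (suspect,v2)
Op 7: N0 marks N0=suspect -> (suspect,v1)
Op 8: gossip N2<->N3 -> N2.N0=(suspect,v1) N2.N1=(alive,v1) N2.N2=(alive,v0) N2.N3=(alive,v0) | N3.N0=(suspect,v1) N3.N1=(alive,v1) N3.N2=(alive,v0) N3.N3=(alive,v0)
Op 9: N2 marks N2=suspect -> (suspect,v1)
Op 10: N0 marks N0=alive -> (alive,v2)

Answer: N0=alive,0 N1=suspect,2 N2=alive,1 N3=alive,0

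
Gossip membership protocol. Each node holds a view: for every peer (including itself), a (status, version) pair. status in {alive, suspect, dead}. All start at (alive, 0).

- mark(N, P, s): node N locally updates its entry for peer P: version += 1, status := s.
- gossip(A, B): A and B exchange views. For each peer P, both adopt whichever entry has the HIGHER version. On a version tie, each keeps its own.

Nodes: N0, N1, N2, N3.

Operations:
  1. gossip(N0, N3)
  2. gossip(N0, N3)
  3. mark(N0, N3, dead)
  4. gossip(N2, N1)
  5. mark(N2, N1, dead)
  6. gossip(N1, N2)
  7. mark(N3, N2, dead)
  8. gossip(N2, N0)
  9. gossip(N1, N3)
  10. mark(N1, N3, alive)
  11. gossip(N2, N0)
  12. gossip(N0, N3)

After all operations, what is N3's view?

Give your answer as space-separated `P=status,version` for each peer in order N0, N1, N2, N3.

Op 1: gossip N0<->N3 -> N0.N0=(alive,v0) N0.N1=(alive,v0) N0.N2=(alive,v0) N0.N3=(alive,v0) | N3.N0=(alive,v0) N3.N1=(alive,v0) N3.N2=(alive,v0) N3.N3=(alive,v0)
Op 2: gossip N0<->N3 -> N0.N0=(alive,v0) N0.N1=(alive,v0) N0.N2=(alive,v0) N0.N3=(alive,v0) | N3.N0=(alive,v0) N3.N1=(alive,v0) N3.N2=(alive,v0) N3.N3=(alive,v0)
Op 3: N0 marks N3=dead -> (dead,v1)
Op 4: gossip N2<->N1 -> N2.N0=(alive,v0) N2.N1=(alive,v0) N2.N2=(alive,v0) N2.N3=(alive,v0) | N1.N0=(alive,v0) N1.N1=(alive,v0) N1.N2=(alive,v0) N1.N3=(alive,v0)
Op 5: N2 marks N1=dead -> (dead,v1)
Op 6: gossip N1<->N2 -> N1.N0=(alive,v0) N1.N1=(dead,v1) N1.N2=(alive,v0) N1.N3=(alive,v0) | N2.N0=(alive,v0) N2.N1=(dead,v1) N2.N2=(alive,v0) N2.N3=(alive,v0)
Op 7: N3 marks N2=dead -> (dead,v1)
Op 8: gossip N2<->N0 -> N2.N0=(alive,v0) N2.N1=(dead,v1) N2.N2=(alive,v0) N2.N3=(dead,v1) | N0.N0=(alive,v0) N0.N1=(dead,v1) N0.N2=(alive,v0) N0.N3=(dead,v1)
Op 9: gossip N1<->N3 -> N1.N0=(alive,v0) N1.N1=(dead,v1) N1.N2=(dead,v1) N1.N3=(alive,v0) | N3.N0=(alive,v0) N3.N1=(dead,v1) N3.N2=(dead,v1) N3.N3=(alive,v0)
Op 10: N1 marks N3=alive -> (alive,v1)
Op 11: gossip N2<->N0 -> N2.N0=(alive,v0) N2.N1=(dead,v1) N2.N2=(alive,v0) N2.N3=(dead,v1) | N0.N0=(alive,v0) N0.N1=(dead,v1) N0.N2=(alive,v0) N0.N3=(dead,v1)
Op 12: gossip N0<->N3 -> N0.N0=(alive,v0) N0.N1=(dead,v1) N0.N2=(dead,v1) N0.N3=(dead,v1) | N3.N0=(alive,v0) N3.N1=(dead,v1) N3.N2=(dead,v1) N3.N3=(dead,v1)

Answer: N0=alive,0 N1=dead,1 N2=dead,1 N3=dead,1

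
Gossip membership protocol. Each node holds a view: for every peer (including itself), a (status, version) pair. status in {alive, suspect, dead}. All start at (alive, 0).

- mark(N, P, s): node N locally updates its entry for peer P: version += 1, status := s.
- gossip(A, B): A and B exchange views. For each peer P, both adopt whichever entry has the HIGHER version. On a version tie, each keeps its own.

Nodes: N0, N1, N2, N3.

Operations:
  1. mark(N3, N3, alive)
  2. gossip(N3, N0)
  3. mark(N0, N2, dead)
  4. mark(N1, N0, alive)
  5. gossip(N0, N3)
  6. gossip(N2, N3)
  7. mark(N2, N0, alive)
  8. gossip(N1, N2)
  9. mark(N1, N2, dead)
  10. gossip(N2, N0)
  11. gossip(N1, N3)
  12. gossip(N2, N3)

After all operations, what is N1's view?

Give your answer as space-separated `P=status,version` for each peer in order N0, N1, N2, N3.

Answer: N0=alive,1 N1=alive,0 N2=dead,2 N3=alive,1

Derivation:
Op 1: N3 marks N3=alive -> (alive,v1)
Op 2: gossip N3<->N0 -> N3.N0=(alive,v0) N3.N1=(alive,v0) N3.N2=(alive,v0) N3.N3=(alive,v1) | N0.N0=(alive,v0) N0.N1=(alive,v0) N0.N2=(alive,v0) N0.N3=(alive,v1)
Op 3: N0 marks N2=dead -> (dead,v1)
Op 4: N1 marks N0=alive -> (alive,v1)
Op 5: gossip N0<->N3 -> N0.N0=(alive,v0) N0.N1=(alive,v0) N0.N2=(dead,v1) N0.N3=(alive,v1) | N3.N0=(alive,v0) N3.N1=(alive,v0) N3.N2=(dead,v1) N3.N3=(alive,v1)
Op 6: gossip N2<->N3 -> N2.N0=(alive,v0) N2.N1=(alive,v0) N2.N2=(dead,v1) N2.N3=(alive,v1) | N3.N0=(alive,v0) N3.N1=(alive,v0) N3.N2=(dead,v1) N3.N3=(alive,v1)
Op 7: N2 marks N0=alive -> (alive,v1)
Op 8: gossip N1<->N2 -> N1.N0=(alive,v1) N1.N1=(alive,v0) N1.N2=(dead,v1) N1.N3=(alive,v1) | N2.N0=(alive,v1) N2.N1=(alive,v0) N2.N2=(dead,v1) N2.N3=(alive,v1)
Op 9: N1 marks N2=dead -> (dead,v2)
Op 10: gossip N2<->N0 -> N2.N0=(alive,v1) N2.N1=(alive,v0) N2.N2=(dead,v1) N2.N3=(alive,v1) | N0.N0=(alive,v1) N0.N1=(alive,v0) N0.N2=(dead,v1) N0.N3=(alive,v1)
Op 11: gossip N1<->N3 -> N1.N0=(alive,v1) N1.N1=(alive,v0) N1.N2=(dead,v2) N1.N3=(alive,v1) | N3.N0=(alive,v1) N3.N1=(alive,v0) N3.N2=(dead,v2) N3.N3=(alive,v1)
Op 12: gossip N2<->N3 -> N2.N0=(alive,v1) N2.N1=(alive,v0) N2.N2=(dead,v2) N2.N3=(alive,v1) | N3.N0=(alive,v1) N3.N1=(alive,v0) N3.N2=(dead,v2) N3.N3=(alive,v1)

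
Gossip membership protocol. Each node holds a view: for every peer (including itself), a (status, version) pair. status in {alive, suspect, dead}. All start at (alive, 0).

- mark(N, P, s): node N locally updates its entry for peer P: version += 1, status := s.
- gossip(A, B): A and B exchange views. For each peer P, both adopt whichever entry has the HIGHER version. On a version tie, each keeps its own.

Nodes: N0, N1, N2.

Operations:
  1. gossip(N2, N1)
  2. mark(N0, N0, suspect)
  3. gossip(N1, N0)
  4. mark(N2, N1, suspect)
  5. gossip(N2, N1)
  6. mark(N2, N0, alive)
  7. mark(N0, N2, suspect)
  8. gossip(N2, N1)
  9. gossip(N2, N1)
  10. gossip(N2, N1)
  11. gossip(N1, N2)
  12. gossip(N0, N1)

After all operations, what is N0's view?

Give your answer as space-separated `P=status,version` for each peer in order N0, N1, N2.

Op 1: gossip N2<->N1 -> N2.N0=(alive,v0) N2.N1=(alive,v0) N2.N2=(alive,v0) | N1.N0=(alive,v0) N1.N1=(alive,v0) N1.N2=(alive,v0)
Op 2: N0 marks N0=suspect -> (suspect,v1)
Op 3: gossip N1<->N0 -> N1.N0=(suspect,v1) N1.N1=(alive,v0) N1.N2=(alive,v0) | N0.N0=(suspect,v1) N0.N1=(alive,v0) N0.N2=(alive,v0)
Op 4: N2 marks N1=suspect -> (suspect,v1)
Op 5: gossip N2<->N1 -> N2.N0=(suspect,v1) N2.N1=(suspect,v1) N2.N2=(alive,v0) | N1.N0=(suspect,v1) N1.N1=(suspect,v1) N1.N2=(alive,v0)
Op 6: N2 marks N0=alive -> (alive,v2)
Op 7: N0 marks N2=suspect -> (suspect,v1)
Op 8: gossip N2<->N1 -> N2.N0=(alive,v2) N2.N1=(suspect,v1) N2.N2=(alive,v0) | N1.N0=(alive,v2) N1.N1=(suspect,v1) N1.N2=(alive,v0)
Op 9: gossip N2<->N1 -> N2.N0=(alive,v2) N2.N1=(suspect,v1) N2.N2=(alive,v0) | N1.N0=(alive,v2) N1.N1=(suspect,v1) N1.N2=(alive,v0)
Op 10: gossip N2<->N1 -> N2.N0=(alive,v2) N2.N1=(suspect,v1) N2.N2=(alive,v0) | N1.N0=(alive,v2) N1.N1=(suspect,v1) N1.N2=(alive,v0)
Op 11: gossip N1<->N2 -> N1.N0=(alive,v2) N1.N1=(suspect,v1) N1.N2=(alive,v0) | N2.N0=(alive,v2) N2.N1=(suspect,v1) N2.N2=(alive,v0)
Op 12: gossip N0<->N1 -> N0.N0=(alive,v2) N0.N1=(suspect,v1) N0.N2=(suspect,v1) | N1.N0=(alive,v2) N1.N1=(suspect,v1) N1.N2=(suspect,v1)

Answer: N0=alive,2 N1=suspect,1 N2=suspect,1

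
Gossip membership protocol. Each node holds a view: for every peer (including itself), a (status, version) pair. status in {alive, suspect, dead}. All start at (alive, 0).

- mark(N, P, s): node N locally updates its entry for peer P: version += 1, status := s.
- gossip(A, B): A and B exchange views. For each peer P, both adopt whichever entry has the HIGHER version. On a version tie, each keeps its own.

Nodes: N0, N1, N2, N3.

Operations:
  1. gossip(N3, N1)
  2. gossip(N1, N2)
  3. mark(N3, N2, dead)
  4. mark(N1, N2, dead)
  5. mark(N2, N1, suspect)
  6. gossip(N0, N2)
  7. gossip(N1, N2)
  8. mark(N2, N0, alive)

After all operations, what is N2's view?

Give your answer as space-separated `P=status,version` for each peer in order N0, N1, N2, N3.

Answer: N0=alive,1 N1=suspect,1 N2=dead,1 N3=alive,0

Derivation:
Op 1: gossip N3<->N1 -> N3.N0=(alive,v0) N3.N1=(alive,v0) N3.N2=(alive,v0) N3.N3=(alive,v0) | N1.N0=(alive,v0) N1.N1=(alive,v0) N1.N2=(alive,v0) N1.N3=(alive,v0)
Op 2: gossip N1<->N2 -> N1.N0=(alive,v0) N1.N1=(alive,v0) N1.N2=(alive,v0) N1.N3=(alive,v0) | N2.N0=(alive,v0) N2.N1=(alive,v0) N2.N2=(alive,v0) N2.N3=(alive,v0)
Op 3: N3 marks N2=dead -> (dead,v1)
Op 4: N1 marks N2=dead -> (dead,v1)
Op 5: N2 marks N1=suspect -> (suspect,v1)
Op 6: gossip N0<->N2 -> N0.N0=(alive,v0) N0.N1=(suspect,v1) N0.N2=(alive,v0) N0.N3=(alive,v0) | N2.N0=(alive,v0) N2.N1=(suspect,v1) N2.N2=(alive,v0) N2.N3=(alive,v0)
Op 7: gossip N1<->N2 -> N1.N0=(alive,v0) N1.N1=(suspect,v1) N1.N2=(dead,v1) N1.N3=(alive,v0) | N2.N0=(alive,v0) N2.N1=(suspect,v1) N2.N2=(dead,v1) N2.N3=(alive,v0)
Op 8: N2 marks N0=alive -> (alive,v1)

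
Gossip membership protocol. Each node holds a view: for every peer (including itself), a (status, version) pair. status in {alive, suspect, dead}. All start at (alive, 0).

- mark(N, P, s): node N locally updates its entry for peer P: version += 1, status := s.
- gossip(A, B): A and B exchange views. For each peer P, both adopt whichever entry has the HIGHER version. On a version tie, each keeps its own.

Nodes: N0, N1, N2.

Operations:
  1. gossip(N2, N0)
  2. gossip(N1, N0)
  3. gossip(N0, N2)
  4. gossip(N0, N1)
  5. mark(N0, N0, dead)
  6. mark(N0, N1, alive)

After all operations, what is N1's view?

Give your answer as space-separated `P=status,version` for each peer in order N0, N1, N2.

Op 1: gossip N2<->N0 -> N2.N0=(alive,v0) N2.N1=(alive,v0) N2.N2=(alive,v0) | N0.N0=(alive,v0) N0.N1=(alive,v0) N0.N2=(alive,v0)
Op 2: gossip N1<->N0 -> N1.N0=(alive,v0) N1.N1=(alive,v0) N1.N2=(alive,v0) | N0.N0=(alive,v0) N0.N1=(alive,v0) N0.N2=(alive,v0)
Op 3: gossip N0<->N2 -> N0.N0=(alive,v0) N0.N1=(alive,v0) N0.N2=(alive,v0) | N2.N0=(alive,v0) N2.N1=(alive,v0) N2.N2=(alive,v0)
Op 4: gossip N0<->N1 -> N0.N0=(alive,v0) N0.N1=(alive,v0) N0.N2=(alive,v0) | N1.N0=(alive,v0) N1.N1=(alive,v0) N1.N2=(alive,v0)
Op 5: N0 marks N0=dead -> (dead,v1)
Op 6: N0 marks N1=alive -> (alive,v1)

Answer: N0=alive,0 N1=alive,0 N2=alive,0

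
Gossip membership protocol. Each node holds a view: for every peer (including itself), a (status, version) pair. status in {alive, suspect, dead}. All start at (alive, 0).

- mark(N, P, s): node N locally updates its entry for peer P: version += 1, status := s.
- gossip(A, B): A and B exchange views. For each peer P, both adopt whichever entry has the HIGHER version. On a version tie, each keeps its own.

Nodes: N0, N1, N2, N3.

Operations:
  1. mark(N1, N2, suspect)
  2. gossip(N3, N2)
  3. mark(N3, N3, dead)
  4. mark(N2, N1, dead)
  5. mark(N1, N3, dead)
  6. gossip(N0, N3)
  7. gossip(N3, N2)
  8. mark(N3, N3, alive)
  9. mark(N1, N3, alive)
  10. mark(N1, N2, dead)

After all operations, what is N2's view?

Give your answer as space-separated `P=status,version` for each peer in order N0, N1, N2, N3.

Op 1: N1 marks N2=suspect -> (suspect,v1)
Op 2: gossip N3<->N2 -> N3.N0=(alive,v0) N3.N1=(alive,v0) N3.N2=(alive,v0) N3.N3=(alive,v0) | N2.N0=(alive,v0) N2.N1=(alive,v0) N2.N2=(alive,v0) N2.N3=(alive,v0)
Op 3: N3 marks N3=dead -> (dead,v1)
Op 4: N2 marks N1=dead -> (dead,v1)
Op 5: N1 marks N3=dead -> (dead,v1)
Op 6: gossip N0<->N3 -> N0.N0=(alive,v0) N0.N1=(alive,v0) N0.N2=(alive,v0) N0.N3=(dead,v1) | N3.N0=(alive,v0) N3.N1=(alive,v0) N3.N2=(alive,v0) N3.N3=(dead,v1)
Op 7: gossip N3<->N2 -> N3.N0=(alive,v0) N3.N1=(dead,v1) N3.N2=(alive,v0) N3.N3=(dead,v1) | N2.N0=(alive,v0) N2.N1=(dead,v1) N2.N2=(alive,v0) N2.N3=(dead,v1)
Op 8: N3 marks N3=alive -> (alive,v2)
Op 9: N1 marks N3=alive -> (alive,v2)
Op 10: N1 marks N2=dead -> (dead,v2)

Answer: N0=alive,0 N1=dead,1 N2=alive,0 N3=dead,1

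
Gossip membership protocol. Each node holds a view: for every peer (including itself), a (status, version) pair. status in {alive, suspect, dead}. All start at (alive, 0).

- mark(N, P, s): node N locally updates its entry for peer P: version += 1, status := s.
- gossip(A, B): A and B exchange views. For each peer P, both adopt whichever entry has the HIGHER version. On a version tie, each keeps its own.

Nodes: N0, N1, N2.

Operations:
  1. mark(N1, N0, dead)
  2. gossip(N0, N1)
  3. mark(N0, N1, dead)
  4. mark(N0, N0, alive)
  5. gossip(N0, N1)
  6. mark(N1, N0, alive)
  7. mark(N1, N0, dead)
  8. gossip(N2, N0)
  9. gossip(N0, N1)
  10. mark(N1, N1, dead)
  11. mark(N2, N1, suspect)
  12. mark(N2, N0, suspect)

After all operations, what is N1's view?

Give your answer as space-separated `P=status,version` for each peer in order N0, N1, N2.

Op 1: N1 marks N0=dead -> (dead,v1)
Op 2: gossip N0<->N1 -> N0.N0=(dead,v1) N0.N1=(alive,v0) N0.N2=(alive,v0) | N1.N0=(dead,v1) N1.N1=(alive,v0) N1.N2=(alive,v0)
Op 3: N0 marks N1=dead -> (dead,v1)
Op 4: N0 marks N0=alive -> (alive,v2)
Op 5: gossip N0<->N1 -> N0.N0=(alive,v2) N0.N1=(dead,v1) N0.N2=(alive,v0) | N1.N0=(alive,v2) N1.N1=(dead,v1) N1.N2=(alive,v0)
Op 6: N1 marks N0=alive -> (alive,v3)
Op 7: N1 marks N0=dead -> (dead,v4)
Op 8: gossip N2<->N0 -> N2.N0=(alive,v2) N2.N1=(dead,v1) N2.N2=(alive,v0) | N0.N0=(alive,v2) N0.N1=(dead,v1) N0.N2=(alive,v0)
Op 9: gossip N0<->N1 -> N0.N0=(dead,v4) N0.N1=(dead,v1) N0.N2=(alive,v0) | N1.N0=(dead,v4) N1.N1=(dead,v1) N1.N2=(alive,v0)
Op 10: N1 marks N1=dead -> (dead,v2)
Op 11: N2 marks N1=suspect -> (suspect,v2)
Op 12: N2 marks N0=suspect -> (suspect,v3)

Answer: N0=dead,4 N1=dead,2 N2=alive,0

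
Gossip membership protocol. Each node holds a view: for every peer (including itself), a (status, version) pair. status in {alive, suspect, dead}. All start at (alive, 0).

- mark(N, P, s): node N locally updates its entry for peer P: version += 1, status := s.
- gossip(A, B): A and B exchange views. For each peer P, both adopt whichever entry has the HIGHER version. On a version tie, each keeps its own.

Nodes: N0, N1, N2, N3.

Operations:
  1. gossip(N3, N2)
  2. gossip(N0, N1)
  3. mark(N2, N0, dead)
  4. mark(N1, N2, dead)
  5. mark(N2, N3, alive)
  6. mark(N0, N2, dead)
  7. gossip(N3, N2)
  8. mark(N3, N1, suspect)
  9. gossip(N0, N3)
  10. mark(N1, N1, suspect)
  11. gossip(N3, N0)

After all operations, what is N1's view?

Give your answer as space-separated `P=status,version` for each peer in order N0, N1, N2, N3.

Answer: N0=alive,0 N1=suspect,1 N2=dead,1 N3=alive,0

Derivation:
Op 1: gossip N3<->N2 -> N3.N0=(alive,v0) N3.N1=(alive,v0) N3.N2=(alive,v0) N3.N3=(alive,v0) | N2.N0=(alive,v0) N2.N1=(alive,v0) N2.N2=(alive,v0) N2.N3=(alive,v0)
Op 2: gossip N0<->N1 -> N0.N0=(alive,v0) N0.N1=(alive,v0) N0.N2=(alive,v0) N0.N3=(alive,v0) | N1.N0=(alive,v0) N1.N1=(alive,v0) N1.N2=(alive,v0) N1.N3=(alive,v0)
Op 3: N2 marks N0=dead -> (dead,v1)
Op 4: N1 marks N2=dead -> (dead,v1)
Op 5: N2 marks N3=alive -> (alive,v1)
Op 6: N0 marks N2=dead -> (dead,v1)
Op 7: gossip N3<->N2 -> N3.N0=(dead,v1) N3.N1=(alive,v0) N3.N2=(alive,v0) N3.N3=(alive,v1) | N2.N0=(dead,v1) N2.N1=(alive,v0) N2.N2=(alive,v0) N2.N3=(alive,v1)
Op 8: N3 marks N1=suspect -> (suspect,v1)
Op 9: gossip N0<->N3 -> N0.N0=(dead,v1) N0.N1=(suspect,v1) N0.N2=(dead,v1) N0.N3=(alive,v1) | N3.N0=(dead,v1) N3.N1=(suspect,v1) N3.N2=(dead,v1) N3.N3=(alive,v1)
Op 10: N1 marks N1=suspect -> (suspect,v1)
Op 11: gossip N3<->N0 -> N3.N0=(dead,v1) N3.N1=(suspect,v1) N3.N2=(dead,v1) N3.N3=(alive,v1) | N0.N0=(dead,v1) N0.N1=(suspect,v1) N0.N2=(dead,v1) N0.N3=(alive,v1)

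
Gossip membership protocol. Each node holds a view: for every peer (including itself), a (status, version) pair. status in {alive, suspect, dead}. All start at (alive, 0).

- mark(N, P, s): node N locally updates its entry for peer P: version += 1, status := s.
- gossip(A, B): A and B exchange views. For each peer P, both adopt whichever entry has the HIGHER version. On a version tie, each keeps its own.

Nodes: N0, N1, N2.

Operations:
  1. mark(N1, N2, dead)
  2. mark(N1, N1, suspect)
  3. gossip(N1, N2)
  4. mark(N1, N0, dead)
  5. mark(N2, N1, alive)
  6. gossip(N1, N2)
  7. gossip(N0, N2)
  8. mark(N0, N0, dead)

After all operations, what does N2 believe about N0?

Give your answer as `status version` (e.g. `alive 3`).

Answer: dead 1

Derivation:
Op 1: N1 marks N2=dead -> (dead,v1)
Op 2: N1 marks N1=suspect -> (suspect,v1)
Op 3: gossip N1<->N2 -> N1.N0=(alive,v0) N1.N1=(suspect,v1) N1.N2=(dead,v1) | N2.N0=(alive,v0) N2.N1=(suspect,v1) N2.N2=(dead,v1)
Op 4: N1 marks N0=dead -> (dead,v1)
Op 5: N2 marks N1=alive -> (alive,v2)
Op 6: gossip N1<->N2 -> N1.N0=(dead,v1) N1.N1=(alive,v2) N1.N2=(dead,v1) | N2.N0=(dead,v1) N2.N1=(alive,v2) N2.N2=(dead,v1)
Op 7: gossip N0<->N2 -> N0.N0=(dead,v1) N0.N1=(alive,v2) N0.N2=(dead,v1) | N2.N0=(dead,v1) N2.N1=(alive,v2) N2.N2=(dead,v1)
Op 8: N0 marks N0=dead -> (dead,v2)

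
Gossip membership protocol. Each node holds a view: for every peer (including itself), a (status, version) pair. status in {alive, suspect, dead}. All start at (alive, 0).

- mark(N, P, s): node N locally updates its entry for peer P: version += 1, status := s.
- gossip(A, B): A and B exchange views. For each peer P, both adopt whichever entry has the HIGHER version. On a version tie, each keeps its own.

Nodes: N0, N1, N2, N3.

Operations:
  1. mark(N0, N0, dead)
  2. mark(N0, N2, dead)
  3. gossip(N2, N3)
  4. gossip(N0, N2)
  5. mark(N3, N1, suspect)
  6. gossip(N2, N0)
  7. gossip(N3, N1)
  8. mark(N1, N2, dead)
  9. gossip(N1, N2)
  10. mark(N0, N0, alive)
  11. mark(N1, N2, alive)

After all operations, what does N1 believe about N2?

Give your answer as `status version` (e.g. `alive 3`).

Answer: alive 2

Derivation:
Op 1: N0 marks N0=dead -> (dead,v1)
Op 2: N0 marks N2=dead -> (dead,v1)
Op 3: gossip N2<->N3 -> N2.N0=(alive,v0) N2.N1=(alive,v0) N2.N2=(alive,v0) N2.N3=(alive,v0) | N3.N0=(alive,v0) N3.N1=(alive,v0) N3.N2=(alive,v0) N3.N3=(alive,v0)
Op 4: gossip N0<->N2 -> N0.N0=(dead,v1) N0.N1=(alive,v0) N0.N2=(dead,v1) N0.N3=(alive,v0) | N2.N0=(dead,v1) N2.N1=(alive,v0) N2.N2=(dead,v1) N2.N3=(alive,v0)
Op 5: N3 marks N1=suspect -> (suspect,v1)
Op 6: gossip N2<->N0 -> N2.N0=(dead,v1) N2.N1=(alive,v0) N2.N2=(dead,v1) N2.N3=(alive,v0) | N0.N0=(dead,v1) N0.N1=(alive,v0) N0.N2=(dead,v1) N0.N3=(alive,v0)
Op 7: gossip N3<->N1 -> N3.N0=(alive,v0) N3.N1=(suspect,v1) N3.N2=(alive,v0) N3.N3=(alive,v0) | N1.N0=(alive,v0) N1.N1=(suspect,v1) N1.N2=(alive,v0) N1.N3=(alive,v0)
Op 8: N1 marks N2=dead -> (dead,v1)
Op 9: gossip N1<->N2 -> N1.N0=(dead,v1) N1.N1=(suspect,v1) N1.N2=(dead,v1) N1.N3=(alive,v0) | N2.N0=(dead,v1) N2.N1=(suspect,v1) N2.N2=(dead,v1) N2.N3=(alive,v0)
Op 10: N0 marks N0=alive -> (alive,v2)
Op 11: N1 marks N2=alive -> (alive,v2)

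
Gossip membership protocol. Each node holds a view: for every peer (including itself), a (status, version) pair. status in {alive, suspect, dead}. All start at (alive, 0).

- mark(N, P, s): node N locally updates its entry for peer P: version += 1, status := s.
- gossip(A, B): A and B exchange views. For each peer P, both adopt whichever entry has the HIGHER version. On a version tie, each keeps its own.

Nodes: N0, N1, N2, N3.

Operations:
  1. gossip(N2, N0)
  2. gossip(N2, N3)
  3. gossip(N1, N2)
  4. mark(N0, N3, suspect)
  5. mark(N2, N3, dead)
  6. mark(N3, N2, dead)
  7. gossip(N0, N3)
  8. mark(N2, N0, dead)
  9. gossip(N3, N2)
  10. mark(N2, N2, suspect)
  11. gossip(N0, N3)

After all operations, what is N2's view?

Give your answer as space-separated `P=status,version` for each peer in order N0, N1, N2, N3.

Answer: N0=dead,1 N1=alive,0 N2=suspect,2 N3=dead,1

Derivation:
Op 1: gossip N2<->N0 -> N2.N0=(alive,v0) N2.N1=(alive,v0) N2.N2=(alive,v0) N2.N3=(alive,v0) | N0.N0=(alive,v0) N0.N1=(alive,v0) N0.N2=(alive,v0) N0.N3=(alive,v0)
Op 2: gossip N2<->N3 -> N2.N0=(alive,v0) N2.N1=(alive,v0) N2.N2=(alive,v0) N2.N3=(alive,v0) | N3.N0=(alive,v0) N3.N1=(alive,v0) N3.N2=(alive,v0) N3.N3=(alive,v0)
Op 3: gossip N1<->N2 -> N1.N0=(alive,v0) N1.N1=(alive,v0) N1.N2=(alive,v0) N1.N3=(alive,v0) | N2.N0=(alive,v0) N2.N1=(alive,v0) N2.N2=(alive,v0) N2.N3=(alive,v0)
Op 4: N0 marks N3=suspect -> (suspect,v1)
Op 5: N2 marks N3=dead -> (dead,v1)
Op 6: N3 marks N2=dead -> (dead,v1)
Op 7: gossip N0<->N3 -> N0.N0=(alive,v0) N0.N1=(alive,v0) N0.N2=(dead,v1) N0.N3=(suspect,v1) | N3.N0=(alive,v0) N3.N1=(alive,v0) N3.N2=(dead,v1) N3.N3=(suspect,v1)
Op 8: N2 marks N0=dead -> (dead,v1)
Op 9: gossip N3<->N2 -> N3.N0=(dead,v1) N3.N1=(alive,v0) N3.N2=(dead,v1) N3.N3=(suspect,v1) | N2.N0=(dead,v1) N2.N1=(alive,v0) N2.N2=(dead,v1) N2.N3=(dead,v1)
Op 10: N2 marks N2=suspect -> (suspect,v2)
Op 11: gossip N0<->N3 -> N0.N0=(dead,v1) N0.N1=(alive,v0) N0.N2=(dead,v1) N0.N3=(suspect,v1) | N3.N0=(dead,v1) N3.N1=(alive,v0) N3.N2=(dead,v1) N3.N3=(suspect,v1)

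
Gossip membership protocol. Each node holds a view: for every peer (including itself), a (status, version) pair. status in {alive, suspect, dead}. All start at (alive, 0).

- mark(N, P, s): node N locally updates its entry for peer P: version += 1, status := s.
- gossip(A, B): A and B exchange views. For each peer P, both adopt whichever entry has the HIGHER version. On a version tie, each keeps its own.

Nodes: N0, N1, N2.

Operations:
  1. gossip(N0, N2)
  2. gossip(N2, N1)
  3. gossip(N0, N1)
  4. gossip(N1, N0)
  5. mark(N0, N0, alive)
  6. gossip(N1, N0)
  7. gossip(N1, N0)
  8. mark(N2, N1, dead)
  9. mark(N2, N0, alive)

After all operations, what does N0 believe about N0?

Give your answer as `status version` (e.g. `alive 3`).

Answer: alive 1

Derivation:
Op 1: gossip N0<->N2 -> N0.N0=(alive,v0) N0.N1=(alive,v0) N0.N2=(alive,v0) | N2.N0=(alive,v0) N2.N1=(alive,v0) N2.N2=(alive,v0)
Op 2: gossip N2<->N1 -> N2.N0=(alive,v0) N2.N1=(alive,v0) N2.N2=(alive,v0) | N1.N0=(alive,v0) N1.N1=(alive,v0) N1.N2=(alive,v0)
Op 3: gossip N0<->N1 -> N0.N0=(alive,v0) N0.N1=(alive,v0) N0.N2=(alive,v0) | N1.N0=(alive,v0) N1.N1=(alive,v0) N1.N2=(alive,v0)
Op 4: gossip N1<->N0 -> N1.N0=(alive,v0) N1.N1=(alive,v0) N1.N2=(alive,v0) | N0.N0=(alive,v0) N0.N1=(alive,v0) N0.N2=(alive,v0)
Op 5: N0 marks N0=alive -> (alive,v1)
Op 6: gossip N1<->N0 -> N1.N0=(alive,v1) N1.N1=(alive,v0) N1.N2=(alive,v0) | N0.N0=(alive,v1) N0.N1=(alive,v0) N0.N2=(alive,v0)
Op 7: gossip N1<->N0 -> N1.N0=(alive,v1) N1.N1=(alive,v0) N1.N2=(alive,v0) | N0.N0=(alive,v1) N0.N1=(alive,v0) N0.N2=(alive,v0)
Op 8: N2 marks N1=dead -> (dead,v1)
Op 9: N2 marks N0=alive -> (alive,v1)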